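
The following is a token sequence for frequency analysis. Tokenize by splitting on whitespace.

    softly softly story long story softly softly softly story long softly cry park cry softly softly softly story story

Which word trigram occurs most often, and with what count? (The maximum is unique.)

"softly softly story", 3 times

Trigram frequencies (highest first):
  softly softly story: 3
  softly story long: 2
  softly softly softly: 2
  story long story: 1
  long story softly: 1
  story softly softly: 1
  … (7 more, each ≤ 1)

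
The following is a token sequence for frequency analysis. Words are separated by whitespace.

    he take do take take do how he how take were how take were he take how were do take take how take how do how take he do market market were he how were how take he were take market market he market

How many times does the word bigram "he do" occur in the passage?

1

Scanning the 43 overlapping bigram windows for "he do":
  position 28–29: he do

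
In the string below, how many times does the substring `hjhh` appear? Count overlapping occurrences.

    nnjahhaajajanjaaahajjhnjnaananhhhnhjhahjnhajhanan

Sliding a length-4 window over the 49 characters (46 positions):
  (no match at any position)

0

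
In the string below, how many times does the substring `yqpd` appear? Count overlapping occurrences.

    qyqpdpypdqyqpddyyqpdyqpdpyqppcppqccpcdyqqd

4

Sliding a length-4 window over the 42 characters (39 positions):
  position 2–5: yqpd
  position 11–14: yqpd
  position 17–20: yqpd
  position 21–24: yqpd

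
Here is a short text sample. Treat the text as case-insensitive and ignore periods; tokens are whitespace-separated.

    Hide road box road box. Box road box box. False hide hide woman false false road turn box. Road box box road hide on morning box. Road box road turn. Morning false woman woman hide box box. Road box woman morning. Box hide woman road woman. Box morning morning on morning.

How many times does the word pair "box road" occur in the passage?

Scanning the 50 overlapping bigram windows for "box road":
  position 3–4: box road
  position 6–7: box road
  position 18–19: box road
  position 21–22: box road
  position 26–27: box road
  position 28–29: box road
  position 37–38: box road

7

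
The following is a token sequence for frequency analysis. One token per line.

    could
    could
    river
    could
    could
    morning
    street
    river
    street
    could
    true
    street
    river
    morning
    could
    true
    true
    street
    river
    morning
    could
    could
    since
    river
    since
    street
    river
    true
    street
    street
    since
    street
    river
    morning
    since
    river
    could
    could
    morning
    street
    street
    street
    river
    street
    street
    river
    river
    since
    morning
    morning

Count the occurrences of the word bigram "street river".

Scanning the 49 overlapping bigram windows for "street river":
  position 7–8: street river
  position 12–13: street river
  position 18–19: street river
  position 26–27: street river
  position 32–33: street river
  position 42–43: street river
  position 45–46: street river

7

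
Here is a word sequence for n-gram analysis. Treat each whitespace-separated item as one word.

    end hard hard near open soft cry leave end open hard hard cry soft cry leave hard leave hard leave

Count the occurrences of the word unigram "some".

Scanning the 20 tokens for "some":
  (none found)

0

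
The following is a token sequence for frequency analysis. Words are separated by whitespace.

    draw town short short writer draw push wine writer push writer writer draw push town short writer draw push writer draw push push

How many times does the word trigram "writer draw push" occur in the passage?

Scanning the 21 overlapping trigram windows for "writer draw push":
  position 5–7: writer draw push
  position 12–14: writer draw push
  position 17–19: writer draw push
  position 20–22: writer draw push

4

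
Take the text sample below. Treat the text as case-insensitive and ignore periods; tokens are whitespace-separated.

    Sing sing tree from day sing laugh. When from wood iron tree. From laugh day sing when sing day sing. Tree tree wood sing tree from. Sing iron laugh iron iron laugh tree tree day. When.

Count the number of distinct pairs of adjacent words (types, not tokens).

36 tokens → 35 bigram windows in total.
Repeated bigrams (each contributes count−1 duplicates):
  day sing: 3
  sing tree: 3
  tree from: 3
  iron laugh: 2
  tree tree: 2
8 duplicate windows → 35 − 8 = 27 distinct.

27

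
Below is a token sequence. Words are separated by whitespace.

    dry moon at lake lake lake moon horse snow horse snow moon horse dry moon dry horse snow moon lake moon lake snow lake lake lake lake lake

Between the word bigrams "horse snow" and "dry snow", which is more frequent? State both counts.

"horse snow": 3 occurrences
"dry snow": 0 occurrences

"horse snow" (3 vs 0)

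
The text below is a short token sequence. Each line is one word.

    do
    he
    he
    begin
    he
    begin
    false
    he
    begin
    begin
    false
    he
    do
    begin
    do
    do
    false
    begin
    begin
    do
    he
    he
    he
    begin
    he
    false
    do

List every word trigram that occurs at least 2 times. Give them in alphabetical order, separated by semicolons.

Trigram counts meeting the condition (at least 2 times):
  begin false he: 2
  do he he: 2
  he begin he: 2
  he he begin: 2

begin false he; do he he; he begin he; he he begin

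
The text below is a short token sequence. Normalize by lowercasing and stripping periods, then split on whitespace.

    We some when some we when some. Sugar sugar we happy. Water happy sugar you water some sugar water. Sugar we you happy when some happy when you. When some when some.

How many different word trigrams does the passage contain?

29

32 tokens → 30 trigram windows in total.
Repeated trigrams (each contributes count−1 duplicates):
  some when some: 2
1 duplicate windows → 30 − 1 = 29 distinct.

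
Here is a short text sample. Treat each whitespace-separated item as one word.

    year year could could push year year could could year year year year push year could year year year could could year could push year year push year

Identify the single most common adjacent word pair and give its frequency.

"year year", 8 times

Bigram frequencies (highest first):
  year year: 8
  year could: 5
  push year: 4
  could could: 3
  could year: 3
  could push: 2
  … (1 more, each ≤ 2)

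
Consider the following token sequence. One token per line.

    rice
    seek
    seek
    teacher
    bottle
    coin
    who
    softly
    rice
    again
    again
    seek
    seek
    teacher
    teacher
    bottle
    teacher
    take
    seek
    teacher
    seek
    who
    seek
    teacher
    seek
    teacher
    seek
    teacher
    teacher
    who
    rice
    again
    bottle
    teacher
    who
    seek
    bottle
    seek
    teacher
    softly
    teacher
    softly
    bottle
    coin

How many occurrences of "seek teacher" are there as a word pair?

Scanning the 43 overlapping bigram windows for "seek teacher":
  position 3–4: seek teacher
  position 13–14: seek teacher
  position 19–20: seek teacher
  position 23–24: seek teacher
  position 25–26: seek teacher
  position 27–28: seek teacher
  position 38–39: seek teacher

7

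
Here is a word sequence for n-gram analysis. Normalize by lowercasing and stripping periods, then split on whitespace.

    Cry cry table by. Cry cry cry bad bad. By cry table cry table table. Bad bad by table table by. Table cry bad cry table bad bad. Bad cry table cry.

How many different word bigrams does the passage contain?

32 tokens → 31 bigram windows in total.
Repeated bigrams (each contributes count−1 duplicates):
  cry table: 5
  bad bad: 4
  cry cry: 3
  table cry: 3
  bad by: 2
  bad cry: 2
  by cry: 2
  by table: 2
  … (4 more repeated)
19 duplicate windows → 31 − 19 = 12 distinct.

12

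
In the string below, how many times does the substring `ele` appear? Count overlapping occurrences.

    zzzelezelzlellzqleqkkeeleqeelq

Sliding a length-3 window over the 30 characters (28 positions):
  position 4–6: ele
  position 23–25: ele

2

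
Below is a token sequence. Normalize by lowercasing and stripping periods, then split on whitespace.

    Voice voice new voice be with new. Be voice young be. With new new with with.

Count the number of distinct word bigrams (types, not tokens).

16 tokens → 15 bigram windows in total.
Repeated bigrams (each contributes count−1 duplicates):
  be with: 2
  with new: 2
2 duplicate windows → 15 − 2 = 13 distinct.

13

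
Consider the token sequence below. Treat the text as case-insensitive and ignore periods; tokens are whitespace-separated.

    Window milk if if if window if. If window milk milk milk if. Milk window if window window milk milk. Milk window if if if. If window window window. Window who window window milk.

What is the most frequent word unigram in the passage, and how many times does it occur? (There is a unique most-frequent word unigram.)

"window", 13 times

Unigram frequencies (highest first):
  window: 13
  if: 11
  milk: 9
  who: 1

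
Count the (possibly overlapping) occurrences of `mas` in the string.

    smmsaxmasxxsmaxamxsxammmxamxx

1

Sliding a length-3 window over the 29 characters (27 positions):
  position 7–9: mas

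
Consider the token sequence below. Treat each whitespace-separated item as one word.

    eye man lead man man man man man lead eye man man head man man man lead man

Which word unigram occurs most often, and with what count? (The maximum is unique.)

"man", 12 times

Unigram frequencies (highest first):
  man: 12
  lead: 3
  eye: 2
  head: 1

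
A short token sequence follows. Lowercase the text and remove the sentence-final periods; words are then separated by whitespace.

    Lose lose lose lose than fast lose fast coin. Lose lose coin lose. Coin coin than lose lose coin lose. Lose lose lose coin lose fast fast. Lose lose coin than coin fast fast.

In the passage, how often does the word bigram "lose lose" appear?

Scanning the 33 overlapping bigram windows for "lose lose":
  position 1–2: lose lose
  position 2–3: lose lose
  position 3–4: lose lose
  position 10–11: lose lose
  position 17–18: lose lose
  position 20–21: lose lose
  position 21–22: lose lose
  position 22–23: lose lose
  position 28–29: lose lose

9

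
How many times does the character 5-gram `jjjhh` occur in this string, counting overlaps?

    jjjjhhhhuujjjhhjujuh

2

Sliding a length-5 window over the 20 characters (16 positions):
  position 2–6: jjjhh
  position 11–15: jjjhh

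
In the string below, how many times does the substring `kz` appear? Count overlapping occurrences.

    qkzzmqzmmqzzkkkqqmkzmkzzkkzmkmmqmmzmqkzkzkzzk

7

Sliding a length-2 window over the 45 characters (44 positions):
  position 2–3: kz
  position 19–20: kz
  position 22–23: kz
  position 26–27: kz
  position 38–39: kz
  position 40–41: kz
  position 42–43: kz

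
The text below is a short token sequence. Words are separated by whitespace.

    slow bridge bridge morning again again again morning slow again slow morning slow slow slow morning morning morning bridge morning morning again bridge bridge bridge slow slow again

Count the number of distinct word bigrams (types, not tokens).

15

28 tokens → 27 bigram windows in total.
Repeated bigrams (each contributes count−1 duplicates):
  bridge bridge: 3
  morning morning: 3
  slow slow: 3
  again again: 2
  bridge morning: 2
  morning again: 2
  morning slow: 2
  slow again: 2
  … (1 more repeated)
12 duplicate windows → 27 − 12 = 15 distinct.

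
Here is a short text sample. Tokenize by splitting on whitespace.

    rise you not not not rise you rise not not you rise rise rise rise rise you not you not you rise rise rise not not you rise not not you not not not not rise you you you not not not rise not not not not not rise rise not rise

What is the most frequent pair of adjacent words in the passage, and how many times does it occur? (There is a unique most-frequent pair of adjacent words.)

"not not", 14 times

Bigram frequencies (highest first):
  not not: 14
  rise rise: 7
  you not: 5
  not rise: 5
  rise not: 5
  not you: 5
  … (3 more, each ≤ 4)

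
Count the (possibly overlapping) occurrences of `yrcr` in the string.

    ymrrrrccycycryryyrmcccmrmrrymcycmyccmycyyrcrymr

1

Sliding a length-4 window over the 47 characters (44 positions):
  position 41–44: yrcr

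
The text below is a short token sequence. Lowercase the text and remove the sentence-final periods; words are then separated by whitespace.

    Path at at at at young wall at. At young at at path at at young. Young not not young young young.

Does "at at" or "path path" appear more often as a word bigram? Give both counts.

"at at" (6 vs 0)

"at at": 6 occurrences
"path path": 0 occurrences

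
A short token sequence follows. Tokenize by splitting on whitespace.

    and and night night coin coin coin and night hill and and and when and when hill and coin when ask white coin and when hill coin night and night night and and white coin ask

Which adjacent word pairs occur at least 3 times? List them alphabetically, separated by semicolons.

and and; and night; and when

Bigram counts meeting the condition (at least 3 times):
  and and: 4
  and night: 3
  and when: 3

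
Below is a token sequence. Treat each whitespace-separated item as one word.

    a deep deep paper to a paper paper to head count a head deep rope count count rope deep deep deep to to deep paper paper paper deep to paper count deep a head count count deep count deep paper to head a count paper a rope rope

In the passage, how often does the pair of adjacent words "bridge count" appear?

Scanning the 47 overlapping bigram windows for "bridge count":
  (none found)

0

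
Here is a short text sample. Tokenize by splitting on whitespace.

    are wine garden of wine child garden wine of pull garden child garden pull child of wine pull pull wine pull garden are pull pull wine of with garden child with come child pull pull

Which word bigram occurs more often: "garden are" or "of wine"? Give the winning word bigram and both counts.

"of wine" (2 vs 1)

"garden are": 1 occurrence
"of wine": 2 occurrences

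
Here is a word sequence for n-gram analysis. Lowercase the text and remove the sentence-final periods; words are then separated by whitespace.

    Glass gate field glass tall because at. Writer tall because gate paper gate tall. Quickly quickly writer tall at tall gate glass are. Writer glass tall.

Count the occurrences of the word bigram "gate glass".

1

Scanning the 25 overlapping bigram windows for "gate glass":
  position 21–22: gate glass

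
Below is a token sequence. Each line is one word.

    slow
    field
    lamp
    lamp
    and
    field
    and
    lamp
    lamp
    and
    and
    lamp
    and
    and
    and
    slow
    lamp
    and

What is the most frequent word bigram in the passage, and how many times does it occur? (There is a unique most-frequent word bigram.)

"lamp and", 4 times

Bigram frequencies (highest first):
  lamp and: 4
  and and: 3
  lamp lamp: 2
  and lamp: 2
  slow field: 1
  field lamp: 1
  … (4 more, each ≤ 1)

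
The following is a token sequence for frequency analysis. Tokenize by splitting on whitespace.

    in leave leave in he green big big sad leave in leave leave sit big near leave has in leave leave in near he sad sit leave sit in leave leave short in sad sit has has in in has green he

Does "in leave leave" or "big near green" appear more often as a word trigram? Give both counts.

"in leave leave" (4 vs 0)

"in leave leave": 4 occurrences
"big near green": 0 occurrences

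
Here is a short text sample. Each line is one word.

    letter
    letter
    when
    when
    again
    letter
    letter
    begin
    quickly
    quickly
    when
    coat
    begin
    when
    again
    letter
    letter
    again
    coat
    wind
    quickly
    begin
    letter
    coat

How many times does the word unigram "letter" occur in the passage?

7

Scanning the 24 tokens for "letter":
  position 1: letter
  position 2: letter
  position 6: letter
  position 7: letter
  position 16: letter
  position 17: letter
  position 23: letter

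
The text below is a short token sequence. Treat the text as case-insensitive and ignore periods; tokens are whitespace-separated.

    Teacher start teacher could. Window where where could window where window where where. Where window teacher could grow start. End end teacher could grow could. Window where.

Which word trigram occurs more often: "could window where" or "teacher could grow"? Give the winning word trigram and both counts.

"could window where": 3 occurrences
"teacher could grow": 2 occurrences

"could window where" (3 vs 2)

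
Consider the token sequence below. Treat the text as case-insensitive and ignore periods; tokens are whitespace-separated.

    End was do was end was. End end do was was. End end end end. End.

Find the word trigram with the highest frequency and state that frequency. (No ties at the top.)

"end end end", 3 times

Trigram frequencies (highest first):
  end end end: 3
  was end end: 2
  end was do: 1
  was do was: 1
  do was end: 1
  was end was: 1
  … (5 more, each ≤ 1)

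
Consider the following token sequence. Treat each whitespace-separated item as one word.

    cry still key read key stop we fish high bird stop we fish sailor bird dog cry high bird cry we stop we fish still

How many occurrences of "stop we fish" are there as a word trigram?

3

Scanning the 23 overlapping trigram windows for "stop we fish":
  position 6–8: stop we fish
  position 11–13: stop we fish
  position 22–24: stop we fish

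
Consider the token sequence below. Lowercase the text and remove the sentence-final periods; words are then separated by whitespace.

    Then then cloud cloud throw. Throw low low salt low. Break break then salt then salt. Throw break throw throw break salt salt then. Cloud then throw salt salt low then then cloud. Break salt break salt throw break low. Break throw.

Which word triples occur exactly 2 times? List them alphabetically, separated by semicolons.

Trigram counts meeting the condition (exactly 2 times):
  salt throw break: 2
  then then cloud: 2

salt throw break; then then cloud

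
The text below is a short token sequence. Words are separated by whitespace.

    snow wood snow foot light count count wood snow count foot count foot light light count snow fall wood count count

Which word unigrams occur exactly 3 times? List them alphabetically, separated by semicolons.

Unigram counts meeting the condition (exactly 3 times):
  foot: 3
  light: 3
  wood: 3

foot; light; wood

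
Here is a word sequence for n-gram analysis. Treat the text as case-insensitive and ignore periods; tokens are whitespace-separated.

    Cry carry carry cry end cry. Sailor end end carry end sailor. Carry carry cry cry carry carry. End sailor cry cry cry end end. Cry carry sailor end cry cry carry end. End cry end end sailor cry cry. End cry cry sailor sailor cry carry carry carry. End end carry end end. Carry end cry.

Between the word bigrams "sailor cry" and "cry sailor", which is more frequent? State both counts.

"sailor cry": 3 occurrences
"cry sailor": 2 occurrences

"sailor cry" (3 vs 2)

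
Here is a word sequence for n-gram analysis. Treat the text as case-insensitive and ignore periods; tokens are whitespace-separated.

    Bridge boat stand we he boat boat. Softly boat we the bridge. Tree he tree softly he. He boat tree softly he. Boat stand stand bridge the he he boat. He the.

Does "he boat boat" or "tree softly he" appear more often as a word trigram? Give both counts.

"tree softly he" (2 vs 1)

"he boat boat": 1 occurrence
"tree softly he": 2 occurrences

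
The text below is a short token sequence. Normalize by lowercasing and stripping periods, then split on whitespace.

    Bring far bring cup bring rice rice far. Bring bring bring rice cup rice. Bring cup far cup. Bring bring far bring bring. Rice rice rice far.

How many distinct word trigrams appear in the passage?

20

27 tokens → 25 trigram windows in total.
Repeated trigrams (each contributes count−1 duplicates):
  bring bring rice: 2
  bring far bring: 2
  bring rice rice: 2
  far bring bring: 2
  rice rice far: 2
5 duplicate windows → 25 − 5 = 20 distinct.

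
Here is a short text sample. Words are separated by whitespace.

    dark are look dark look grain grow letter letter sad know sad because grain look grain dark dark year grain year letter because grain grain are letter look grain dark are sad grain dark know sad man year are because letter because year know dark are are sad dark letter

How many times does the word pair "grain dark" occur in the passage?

Scanning the 49 overlapping bigram windows for "grain dark":
  position 16–17: grain dark
  position 29–30: grain dark
  position 33–34: grain dark

3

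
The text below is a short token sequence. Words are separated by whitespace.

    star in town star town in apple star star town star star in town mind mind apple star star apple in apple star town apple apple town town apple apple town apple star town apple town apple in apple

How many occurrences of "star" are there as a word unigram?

Scanning the 39 tokens for "star":
  position 1: star
  position 4: star
  position 8: star
  position 9: star
  position 11: star
  position 12: star
  position 18: star
  position 19: star
  position 23: star
  position 33: star

10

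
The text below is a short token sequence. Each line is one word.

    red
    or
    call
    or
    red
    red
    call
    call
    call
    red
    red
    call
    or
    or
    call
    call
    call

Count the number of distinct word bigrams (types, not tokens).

9

17 tokens → 16 bigram windows in total.
Repeated bigrams (each contributes count−1 duplicates):
  call call: 4
  call or: 2
  or call: 2
  red call: 2
  red red: 2
7 duplicate windows → 16 − 7 = 9 distinct.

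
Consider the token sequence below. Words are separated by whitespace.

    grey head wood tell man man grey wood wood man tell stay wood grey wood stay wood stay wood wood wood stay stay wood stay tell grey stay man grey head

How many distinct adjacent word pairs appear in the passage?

19

31 tokens → 30 bigram windows in total.
Repeated bigrams (each contributes count−1 duplicates):
  stay wood: 4
  wood stay: 4
  wood wood: 3
  grey head: 2
  grey wood: 2
  man grey: 2
11 duplicate windows → 30 − 11 = 19 distinct.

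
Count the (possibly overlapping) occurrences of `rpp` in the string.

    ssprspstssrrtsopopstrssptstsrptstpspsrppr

1

Sliding a length-3 window over the 41 characters (39 positions):
  position 38–40: rpp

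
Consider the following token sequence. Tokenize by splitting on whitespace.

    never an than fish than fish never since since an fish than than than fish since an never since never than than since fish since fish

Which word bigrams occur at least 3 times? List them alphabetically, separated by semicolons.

than fish; than than

Bigram counts meeting the condition (at least 3 times):
  than fish: 3
  than than: 3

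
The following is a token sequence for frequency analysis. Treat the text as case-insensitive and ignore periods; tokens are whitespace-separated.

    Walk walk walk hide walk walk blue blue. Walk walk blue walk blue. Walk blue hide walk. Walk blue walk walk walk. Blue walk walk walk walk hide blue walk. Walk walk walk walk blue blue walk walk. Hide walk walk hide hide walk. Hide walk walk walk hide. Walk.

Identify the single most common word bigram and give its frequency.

"walk walk", 18 times

Bigram frequencies (highest first):
  walk walk: 18
  walk blue: 7
  blue walk: 7
  walk hide: 6
  hide walk: 6
  blue blue: 2
  … (3 more, each ≤ 1)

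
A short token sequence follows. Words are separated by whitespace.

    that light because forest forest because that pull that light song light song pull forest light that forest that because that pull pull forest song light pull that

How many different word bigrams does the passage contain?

28 tokens → 27 bigram windows in total.
Repeated bigrams (each contributes count−1 duplicates):
  because that: 2
  light song: 2
  pull forest: 2
  pull that: 2
  song light: 2
  that light: 2
  that pull: 2
7 duplicate windows → 27 − 7 = 20 distinct.

20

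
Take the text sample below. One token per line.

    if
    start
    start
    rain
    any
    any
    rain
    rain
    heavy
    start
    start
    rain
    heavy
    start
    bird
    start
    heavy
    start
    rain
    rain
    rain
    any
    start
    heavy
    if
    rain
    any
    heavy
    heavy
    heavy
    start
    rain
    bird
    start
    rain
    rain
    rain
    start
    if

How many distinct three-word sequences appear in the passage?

32

39 tokens → 37 trigram windows in total.
Repeated trigrams (each contributes count−1 duplicates):
  heavy start rain: 2
  rain heavy start: 2
  rain rain rain: 2
  start rain rain: 2
  start start rain: 2
5 duplicate windows → 37 − 5 = 32 distinct.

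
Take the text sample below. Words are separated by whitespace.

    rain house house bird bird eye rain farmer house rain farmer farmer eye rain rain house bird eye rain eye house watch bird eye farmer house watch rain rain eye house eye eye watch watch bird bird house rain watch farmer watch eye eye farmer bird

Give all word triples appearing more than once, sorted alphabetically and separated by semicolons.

Trigram counts meeting the condition (more than once):
  bird eye rain: 2
  rain eye house: 2

bird eye rain; rain eye house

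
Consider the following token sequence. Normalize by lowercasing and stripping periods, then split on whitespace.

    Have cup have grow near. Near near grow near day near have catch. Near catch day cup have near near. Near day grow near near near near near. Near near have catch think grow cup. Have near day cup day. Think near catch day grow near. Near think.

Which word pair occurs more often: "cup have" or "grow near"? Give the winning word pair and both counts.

"grow near" (4 vs 3)

"cup have": 3 occurrences
"grow near": 4 occurrences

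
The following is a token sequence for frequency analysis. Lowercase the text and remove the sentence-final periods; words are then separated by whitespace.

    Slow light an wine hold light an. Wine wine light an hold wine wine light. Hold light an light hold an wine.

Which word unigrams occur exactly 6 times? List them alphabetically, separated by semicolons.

light; wine

Unigram counts meeting the condition (exactly 6 times):
  light: 6
  wine: 6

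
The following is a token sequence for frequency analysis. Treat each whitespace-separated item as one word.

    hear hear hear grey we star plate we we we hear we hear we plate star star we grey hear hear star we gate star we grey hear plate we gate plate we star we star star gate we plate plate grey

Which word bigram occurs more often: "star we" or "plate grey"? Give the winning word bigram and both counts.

"star we" (4 vs 1)

"star we": 4 occurrences
"plate grey": 1 occurrence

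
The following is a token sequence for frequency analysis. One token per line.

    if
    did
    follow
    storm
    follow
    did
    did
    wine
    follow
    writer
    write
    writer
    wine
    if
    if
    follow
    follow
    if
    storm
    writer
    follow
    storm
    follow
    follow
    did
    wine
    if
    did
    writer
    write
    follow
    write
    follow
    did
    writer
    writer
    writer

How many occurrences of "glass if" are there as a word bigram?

0

Scanning the 36 overlapping bigram windows for "glass if":
  (none found)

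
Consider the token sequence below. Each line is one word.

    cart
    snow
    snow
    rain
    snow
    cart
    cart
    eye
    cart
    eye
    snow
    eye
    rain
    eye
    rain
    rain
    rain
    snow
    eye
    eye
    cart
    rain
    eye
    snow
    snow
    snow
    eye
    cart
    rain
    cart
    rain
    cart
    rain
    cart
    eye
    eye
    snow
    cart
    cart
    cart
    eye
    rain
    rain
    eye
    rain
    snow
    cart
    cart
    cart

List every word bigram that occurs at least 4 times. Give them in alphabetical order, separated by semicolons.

cart cart; cart eye; cart rain; eye rain

Bigram counts meeting the condition (at least 4 times):
  cart cart: 5
  cart eye: 4
  cart rain: 4
  eye rain: 4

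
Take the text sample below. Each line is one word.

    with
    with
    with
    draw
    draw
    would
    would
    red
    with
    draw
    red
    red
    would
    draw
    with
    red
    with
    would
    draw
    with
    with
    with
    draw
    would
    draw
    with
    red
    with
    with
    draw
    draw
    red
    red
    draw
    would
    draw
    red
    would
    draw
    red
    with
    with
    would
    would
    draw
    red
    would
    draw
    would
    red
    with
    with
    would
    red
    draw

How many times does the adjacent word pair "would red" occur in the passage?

Scanning the 54 overlapping bigram windows for "would red":
  position 7–8: would red
  position 49–50: would red
  position 53–54: would red

3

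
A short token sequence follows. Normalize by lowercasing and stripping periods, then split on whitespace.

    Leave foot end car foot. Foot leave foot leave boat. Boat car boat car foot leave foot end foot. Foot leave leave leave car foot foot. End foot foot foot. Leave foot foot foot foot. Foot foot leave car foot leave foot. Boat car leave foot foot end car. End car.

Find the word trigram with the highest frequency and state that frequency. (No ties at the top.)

Trigram frequencies (highest first):
  foot foot foot: 5
  foot foot leave: 4
  foot leave foot: 4
  leave foot end: 2
  foot end car: 2
  car foot foot: 2
  … (24 more, each ≤ 2)

"foot foot foot", 5 times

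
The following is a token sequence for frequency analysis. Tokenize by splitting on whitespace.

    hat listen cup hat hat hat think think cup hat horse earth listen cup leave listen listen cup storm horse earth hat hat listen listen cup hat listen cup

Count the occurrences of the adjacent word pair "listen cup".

5

Scanning the 28 overlapping bigram windows for "listen cup":
  position 2–3: listen cup
  position 13–14: listen cup
  position 17–18: listen cup
  position 25–26: listen cup
  position 28–29: listen cup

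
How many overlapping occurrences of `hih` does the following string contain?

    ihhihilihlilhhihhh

2

Sliding a length-3 window over the 18 characters (16 positions):
  position 3–5: hih
  position 14–16: hih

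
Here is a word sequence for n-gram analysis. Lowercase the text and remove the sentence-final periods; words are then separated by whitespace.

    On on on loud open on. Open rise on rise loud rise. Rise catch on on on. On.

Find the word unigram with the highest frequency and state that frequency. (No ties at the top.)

Unigram frequencies (highest first):
  on: 9
  rise: 4
  loud: 2
  open: 2
  catch: 1

"on", 9 times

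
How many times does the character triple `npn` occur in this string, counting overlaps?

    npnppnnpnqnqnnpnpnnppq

4

Sliding a length-3 window over the 22 characters (20 positions):
  position 1–3: npn
  position 7–9: npn
  position 14–16: npn
  position 16–18: npn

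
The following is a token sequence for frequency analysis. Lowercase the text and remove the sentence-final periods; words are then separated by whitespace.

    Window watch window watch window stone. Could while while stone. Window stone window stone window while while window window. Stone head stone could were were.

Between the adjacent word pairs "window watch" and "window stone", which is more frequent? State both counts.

"window watch": 2 occurrences
"window stone": 4 occurrences

"window stone" (4 vs 2)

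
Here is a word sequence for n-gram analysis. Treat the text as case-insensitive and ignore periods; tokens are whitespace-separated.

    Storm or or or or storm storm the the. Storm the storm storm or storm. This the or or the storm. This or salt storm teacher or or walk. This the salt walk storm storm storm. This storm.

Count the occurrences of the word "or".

Scanning the 38 tokens for "or":
  position 2: or
  position 3: or
  position 4: or
  position 5: or
  position 14: or
  position 18: or
  position 19: or
  position 23: or
  position 27: or
  position 28: or

10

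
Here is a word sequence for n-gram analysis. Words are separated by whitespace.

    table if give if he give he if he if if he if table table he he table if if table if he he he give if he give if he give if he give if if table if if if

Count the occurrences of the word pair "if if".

5

Scanning the 40 overlapping bigram windows for "if if":
  position 10–11: if if
  position 19–20: if if
  position 36–37: if if
  position 39–40: if if
  position 40–41: if if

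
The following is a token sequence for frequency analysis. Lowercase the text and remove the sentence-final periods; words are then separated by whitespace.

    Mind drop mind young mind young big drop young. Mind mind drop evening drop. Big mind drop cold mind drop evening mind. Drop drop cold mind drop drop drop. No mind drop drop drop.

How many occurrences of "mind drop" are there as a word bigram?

7

Scanning the 33 overlapping bigram windows for "mind drop":
  position 1–2: mind drop
  position 11–12: mind drop
  position 16–17: mind drop
  position 19–20: mind drop
  position 22–23: mind drop
  position 26–27: mind drop
  position 31–32: mind drop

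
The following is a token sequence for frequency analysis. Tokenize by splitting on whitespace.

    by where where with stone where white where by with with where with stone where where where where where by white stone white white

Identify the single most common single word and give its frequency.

Unigram frequencies (highest first):
  where: 10
  with: 4
  white: 4
  by: 3
  stone: 3

"where", 10 times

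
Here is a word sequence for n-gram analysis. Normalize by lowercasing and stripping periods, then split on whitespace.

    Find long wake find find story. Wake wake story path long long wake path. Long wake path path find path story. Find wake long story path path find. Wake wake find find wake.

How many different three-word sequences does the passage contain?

33 tokens → 31 trigram windows in total.
Repeated trigrams (each contributes count−1 duplicates):
  long wake path: 2
  path path find: 2
  wake find find: 2
3 duplicate windows → 31 − 3 = 28 distinct.

28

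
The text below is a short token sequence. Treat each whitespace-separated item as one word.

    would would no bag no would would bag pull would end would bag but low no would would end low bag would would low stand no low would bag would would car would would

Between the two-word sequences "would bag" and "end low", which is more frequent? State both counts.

"would bag": 3 occurrences
"end low": 1 occurrence

"would bag" (3 vs 1)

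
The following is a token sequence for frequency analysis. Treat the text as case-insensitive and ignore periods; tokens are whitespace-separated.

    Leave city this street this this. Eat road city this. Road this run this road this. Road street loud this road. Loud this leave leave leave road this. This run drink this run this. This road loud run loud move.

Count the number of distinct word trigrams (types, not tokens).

40 tokens → 38 trigram windows in total.
Repeated trigrams (each contributes count−1 duplicates):
  this road loud: 2
  this road this: 2
  this run this: 2
3 duplicate windows → 38 − 3 = 35 distinct.

35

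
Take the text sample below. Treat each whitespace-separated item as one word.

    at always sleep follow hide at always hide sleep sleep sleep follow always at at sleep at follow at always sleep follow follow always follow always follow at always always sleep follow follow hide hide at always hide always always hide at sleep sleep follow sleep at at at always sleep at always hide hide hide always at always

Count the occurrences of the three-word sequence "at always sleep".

Scanning the 57 overlapping trigram windows for "at always sleep":
  position 1–3: at always sleep
  position 19–21: at always sleep
  position 49–51: at always sleep

3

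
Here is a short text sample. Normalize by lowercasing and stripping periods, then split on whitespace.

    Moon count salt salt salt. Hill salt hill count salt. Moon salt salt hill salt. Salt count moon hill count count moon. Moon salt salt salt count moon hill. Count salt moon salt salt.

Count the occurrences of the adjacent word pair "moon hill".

2

Scanning the 33 overlapping bigram windows for "moon hill":
  position 18–19: moon hill
  position 28–29: moon hill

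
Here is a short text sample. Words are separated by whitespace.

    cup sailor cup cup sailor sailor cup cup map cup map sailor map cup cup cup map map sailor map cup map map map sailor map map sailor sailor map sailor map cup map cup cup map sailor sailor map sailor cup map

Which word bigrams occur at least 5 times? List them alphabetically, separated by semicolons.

Bigram counts meeting the condition (at least 5 times):
  cup cup: 5
  cup map: 7
  map cup: 5
  map sailor: 7
  sailor map: 6

cup cup; cup map; map cup; map sailor; sailor map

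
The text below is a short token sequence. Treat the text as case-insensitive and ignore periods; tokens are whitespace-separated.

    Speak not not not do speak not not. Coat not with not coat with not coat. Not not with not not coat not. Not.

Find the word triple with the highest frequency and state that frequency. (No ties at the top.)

"not coat not", 3 times

Trigram frequencies (highest first):
  not coat not: 3
  speak not not: 2
  not not coat: 2
  not with not: 2
  with not coat: 2
  coat not not: 2
  … (9 more, each ≤ 1)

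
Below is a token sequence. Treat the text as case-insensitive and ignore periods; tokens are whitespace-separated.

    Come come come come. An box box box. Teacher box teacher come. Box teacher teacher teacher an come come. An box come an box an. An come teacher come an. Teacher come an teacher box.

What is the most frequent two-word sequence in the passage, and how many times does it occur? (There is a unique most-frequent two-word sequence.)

Bigram frequencies (highest first):
  come an: 5
  come come: 4
  an box: 3
  box teacher: 3
  teacher come: 3
  box box: 2
  … (10 more, each ≤ 2)

"come an", 5 times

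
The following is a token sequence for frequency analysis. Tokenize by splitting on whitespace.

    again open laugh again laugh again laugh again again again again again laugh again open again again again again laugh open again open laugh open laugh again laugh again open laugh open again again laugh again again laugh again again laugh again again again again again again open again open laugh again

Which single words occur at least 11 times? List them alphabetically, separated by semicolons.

again; laugh

Unigram counts meeting the condition (at least 11 times):
  again: 30
  laugh: 13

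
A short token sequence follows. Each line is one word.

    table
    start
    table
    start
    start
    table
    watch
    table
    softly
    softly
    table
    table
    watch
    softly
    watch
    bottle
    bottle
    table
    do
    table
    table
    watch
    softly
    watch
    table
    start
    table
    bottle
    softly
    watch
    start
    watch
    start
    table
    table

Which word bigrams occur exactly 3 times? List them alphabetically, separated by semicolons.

Bigram counts meeting the condition (exactly 3 times):
  softly watch: 3
  table start: 3
  table table: 3
  table watch: 3

softly watch; table start; table table; table watch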